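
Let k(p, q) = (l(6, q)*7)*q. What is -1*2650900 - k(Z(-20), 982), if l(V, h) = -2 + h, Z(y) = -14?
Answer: -9387420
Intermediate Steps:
k(p, q) = q*(-14 + 7*q) (k(p, q) = ((-2 + q)*7)*q = (-14 + 7*q)*q = q*(-14 + 7*q))
-1*2650900 - k(Z(-20), 982) = -1*2650900 - 7*982*(-2 + 982) = -2650900 - 7*982*980 = -2650900 - 1*6736520 = -2650900 - 6736520 = -9387420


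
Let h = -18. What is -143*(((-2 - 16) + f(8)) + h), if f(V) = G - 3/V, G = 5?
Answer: 35893/8 ≈ 4486.6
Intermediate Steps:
f(V) = 5 - 3/V
-143*(((-2 - 16) + f(8)) + h) = -143*(((-2 - 16) + (5 - 3/8)) - 18) = -143*((-18 + (5 - 3*⅛)) - 18) = -143*((-18 + (5 - 3/8)) - 18) = -143*((-18 + 37/8) - 18) = -143*(-107/8 - 18) = -143*(-251)/8 = -1*(-35893/8) = 35893/8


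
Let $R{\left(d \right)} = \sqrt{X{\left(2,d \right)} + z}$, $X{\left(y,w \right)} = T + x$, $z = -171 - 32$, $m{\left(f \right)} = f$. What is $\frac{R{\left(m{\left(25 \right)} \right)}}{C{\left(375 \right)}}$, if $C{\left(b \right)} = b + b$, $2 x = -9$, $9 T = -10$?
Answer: $\frac{i \sqrt{7510}}{4500} \approx 0.019258 i$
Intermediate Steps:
$T = - \frac{10}{9}$ ($T = \frac{1}{9} \left(-10\right) = - \frac{10}{9} \approx -1.1111$)
$x = - \frac{9}{2}$ ($x = \frac{1}{2} \left(-9\right) = - \frac{9}{2} \approx -4.5$)
$z = -203$ ($z = -171 - 32 = -203$)
$X{\left(y,w \right)} = - \frac{101}{18}$ ($X{\left(y,w \right)} = - \frac{10}{9} - \frac{9}{2} = - \frac{101}{18}$)
$R{\left(d \right)} = \frac{i \sqrt{7510}}{6}$ ($R{\left(d \right)} = \sqrt{- \frac{101}{18} - 203} = \sqrt{- \frac{3755}{18}} = \frac{i \sqrt{7510}}{6}$)
$C{\left(b \right)} = 2 b$
$\frac{R{\left(m{\left(25 \right)} \right)}}{C{\left(375 \right)}} = \frac{\frac{1}{6} i \sqrt{7510}}{2 \cdot 375} = \frac{\frac{1}{6} i \sqrt{7510}}{750} = \frac{i \sqrt{7510}}{6} \cdot \frac{1}{750} = \frac{i \sqrt{7510}}{4500}$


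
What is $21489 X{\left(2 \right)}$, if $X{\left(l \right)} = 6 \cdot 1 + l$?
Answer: $171912$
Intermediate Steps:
$X{\left(l \right)} = 6 + l$
$21489 X{\left(2 \right)} = 21489 \left(6 + 2\right) = 21489 \cdot 8 = 171912$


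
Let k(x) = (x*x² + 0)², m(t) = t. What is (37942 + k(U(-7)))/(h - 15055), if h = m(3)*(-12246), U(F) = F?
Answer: -155591/51793 ≈ -3.0041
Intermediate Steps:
h = -36738 (h = 3*(-12246) = -36738)
k(x) = x⁶ (k(x) = (x³ + 0)² = (x³)² = x⁶)
(37942 + k(U(-7)))/(h - 15055) = (37942 + (-7)⁶)/(-36738 - 15055) = (37942 + 117649)/(-51793) = 155591*(-1/51793) = -155591/51793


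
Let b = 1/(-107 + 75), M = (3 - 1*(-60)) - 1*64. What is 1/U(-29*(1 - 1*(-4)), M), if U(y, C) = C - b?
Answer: -32/31 ≈ -1.0323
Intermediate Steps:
M = -1 (M = (3 + 60) - 64 = 63 - 64 = -1)
b = -1/32 (b = 1/(-32) = -1/32 ≈ -0.031250)
U(y, C) = 1/32 + C (U(y, C) = C - 1*(-1/32) = C + 1/32 = 1/32 + C)
1/U(-29*(1 - 1*(-4)), M) = 1/(1/32 - 1) = 1/(-31/32) = -32/31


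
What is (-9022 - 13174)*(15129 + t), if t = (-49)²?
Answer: -389095880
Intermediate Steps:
t = 2401
(-9022 - 13174)*(15129 + t) = (-9022 - 13174)*(15129 + 2401) = -22196*17530 = -389095880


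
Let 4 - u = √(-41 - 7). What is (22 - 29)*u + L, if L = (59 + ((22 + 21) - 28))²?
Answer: 5448 + 28*I*√3 ≈ 5448.0 + 48.497*I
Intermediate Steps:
u = 4 - 4*I*√3 (u = 4 - √(-41 - 7) = 4 - √(-48) = 4 - 4*I*√3 ≈ 4.0 - 6.9282*I)
L = 5476 (L = (59 + (43 - 28))² = (59 + 15)² = 74² = 5476)
(22 - 29)*u + L = (22 - 29)*(4 - 4*I*√3) + 5476 = -7*(4 - 4*I*√3) + 5476 = (-28 + 28*I*√3) + 5476 = 5448 + 28*I*√3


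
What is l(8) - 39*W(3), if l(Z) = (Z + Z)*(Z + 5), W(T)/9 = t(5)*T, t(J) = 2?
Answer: -1898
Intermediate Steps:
W(T) = 18*T (W(T) = 9*(2*T) = 18*T)
l(Z) = 2*Z*(5 + Z) (l(Z) = (2*Z)*(5 + Z) = 2*Z*(5 + Z))
l(8) - 39*W(3) = 2*8*(5 + 8) - 702*3 = 2*8*13 - 39*54 = 208 - 2106 = -1898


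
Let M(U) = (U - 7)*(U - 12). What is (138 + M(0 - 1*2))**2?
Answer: 69696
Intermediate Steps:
M(U) = (-12 + U)*(-7 + U) (M(U) = (-7 + U)*(-12 + U) = (-12 + U)*(-7 + U))
(138 + M(0 - 1*2))**2 = (138 + (84 + (0 - 1*2)**2 - 19*(0 - 1*2)))**2 = (138 + (84 + (0 - 2)**2 - 19*(0 - 2)))**2 = (138 + (84 + (-2)**2 - 19*(-2)))**2 = (138 + (84 + 4 + 38))**2 = (138 + 126)**2 = 264**2 = 69696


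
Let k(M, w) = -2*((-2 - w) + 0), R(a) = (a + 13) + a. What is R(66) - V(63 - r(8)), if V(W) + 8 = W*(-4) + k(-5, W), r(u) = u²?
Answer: 147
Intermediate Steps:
R(a) = 13 + 2*a (R(a) = (13 + a) + a = 13 + 2*a)
k(M, w) = 4 + 2*w (k(M, w) = -2*(-2 - w) = 4 + 2*w)
V(W) = -4 - 2*W (V(W) = -8 + (W*(-4) + (4 + 2*W)) = -8 + (-4*W + (4 + 2*W)) = -8 + (4 - 2*W) = -4 - 2*W)
R(66) - V(63 - r(8)) = (13 + 2*66) - (-4 - 2*(63 - 1*8²)) = (13 + 132) - (-4 - 2*(63 - 1*64)) = 145 - (-4 - 2*(63 - 64)) = 145 - (-4 - 2*(-1)) = 145 - (-4 + 2) = 145 - 1*(-2) = 145 + 2 = 147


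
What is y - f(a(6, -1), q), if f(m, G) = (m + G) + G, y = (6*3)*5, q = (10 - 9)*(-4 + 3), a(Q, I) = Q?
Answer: 86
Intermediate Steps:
q = -1 (q = 1*(-1) = -1)
y = 90 (y = 18*5 = 90)
f(m, G) = m + 2*G (f(m, G) = (G + m) + G = m + 2*G)
y - f(a(6, -1), q) = 90 - (6 + 2*(-1)) = 90 - (6 - 2) = 90 - 1*4 = 90 - 4 = 86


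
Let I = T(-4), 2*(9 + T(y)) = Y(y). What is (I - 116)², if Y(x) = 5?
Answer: 60025/4 ≈ 15006.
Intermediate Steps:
T(y) = -13/2 (T(y) = -9 + (½)*5 = -9 + 5/2 = -13/2)
I = -13/2 ≈ -6.5000
(I - 116)² = (-13/2 - 116)² = (-245/2)² = 60025/4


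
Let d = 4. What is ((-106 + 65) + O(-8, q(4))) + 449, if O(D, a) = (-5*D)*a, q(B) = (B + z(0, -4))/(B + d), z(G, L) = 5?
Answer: 453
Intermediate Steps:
q(B) = (5 + B)/(4 + B) (q(B) = (B + 5)/(B + 4) = (5 + B)/(4 + B))
O(D, a) = -5*D*a
((-106 + 65) + O(-8, q(4))) + 449 = ((-106 + 65) - 5*(-8)*(5 + 4)/(4 + 4)) + 449 = (-41 - 5*(-8)*9/8) + 449 = (-41 + 45) + 449 = 4 + 449 = 453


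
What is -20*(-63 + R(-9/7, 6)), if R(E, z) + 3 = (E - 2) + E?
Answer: 9880/7 ≈ 1411.4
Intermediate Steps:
R(E, z) = -5 + 2*E (R(E, z) = -3 + ((E - 2) + E) = -3 + ((-2 + E) + E) = -3 + (-2 + 2*E) = -5 + 2*E)
-20*(-63 + R(-9/7, 6)) = -20*(-63 + (-5 + 2*(-9/7))) = -20*(-63 + (-5 - 18/7)) = -20*(-63 - 53/7) = -20*(-494/7) = 9880/7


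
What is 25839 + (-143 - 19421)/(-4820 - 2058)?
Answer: 88870103/3439 ≈ 25842.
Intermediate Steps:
25839 + (-143 - 19421)/(-4820 - 2058) = 25839 - 19564/(-6878) = 25839 - 19564*(-1/6878) = 25839 + 9782/3439 = 88870103/3439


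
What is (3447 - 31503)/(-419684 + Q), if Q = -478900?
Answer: 1169/37441 ≈ 0.031222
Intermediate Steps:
(3447 - 31503)/(-419684 + Q) = (3447 - 31503)/(-419684 - 478900) = -28056/(-898584) = -28056*(-1/898584) = 1169/37441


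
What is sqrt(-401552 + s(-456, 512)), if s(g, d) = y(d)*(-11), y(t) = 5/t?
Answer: I*sqrt(411189358)/32 ≈ 633.68*I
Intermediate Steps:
s(g, d) = -55/d (s(g, d) = (5/d)*(-11) = -55/d)
sqrt(-401552 + s(-456, 512)) = sqrt(-401552 - 55/512) = sqrt(-205594679/512) = I*sqrt(411189358)/32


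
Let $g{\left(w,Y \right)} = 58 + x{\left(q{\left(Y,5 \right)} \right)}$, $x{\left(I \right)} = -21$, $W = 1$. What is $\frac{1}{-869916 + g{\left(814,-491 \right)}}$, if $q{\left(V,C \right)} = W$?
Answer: $- \frac{1}{869879} \approx -1.1496 \cdot 10^{-6}$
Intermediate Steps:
$q{\left(V,C \right)} = 1$
$g{\left(w,Y \right)} = 37$ ($g{\left(w,Y \right)} = 58 - 21 = 37$)
$\frac{1}{-869916 + g{\left(814,-491 \right)}} = \frac{1}{-869916 + 37} = \frac{1}{-869879} = - \frac{1}{869879}$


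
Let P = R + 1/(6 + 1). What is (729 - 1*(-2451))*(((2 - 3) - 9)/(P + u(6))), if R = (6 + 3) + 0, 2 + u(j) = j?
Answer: -55650/23 ≈ -2419.6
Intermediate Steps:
u(j) = -2 + j
R = 9 (R = 9 + 0 = 9)
P = 64/7 (P = 9 + 1/(6 + 1) = 9 + 1/7 = 9 + ⅐ = 64/7 ≈ 9.1429)
(729 - 1*(-2451))*(((2 - 3) - 9)/(P + u(6))) = (729 - 1*(-2451))*(((2 - 3) - 9)/(64/7 + (-2 + 6))) = (729 + 2451)*((-1 - 9)/(64/7 + 4)) = 3180*(-10/92/7) = 3180*(-10*7/92) = 3180*(-35/46) = -55650/23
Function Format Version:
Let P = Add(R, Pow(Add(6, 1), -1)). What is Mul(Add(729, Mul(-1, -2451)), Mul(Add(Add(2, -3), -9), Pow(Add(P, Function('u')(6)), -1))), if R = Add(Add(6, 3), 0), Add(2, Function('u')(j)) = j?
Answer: Rational(-55650, 23) ≈ -2419.6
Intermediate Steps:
Function('u')(j) = Add(-2, j)
R = 9 (R = Add(9, 0) = 9)
P = Rational(64, 7) (P = Add(9, Pow(Add(6, 1), -1)) = Add(9, Pow(7, -1)) = Add(9, Rational(1, 7)) = Rational(64, 7) ≈ 9.1429)
Mul(Add(729, Mul(-1, -2451)), Mul(Add(Add(2, -3), -9), Pow(Add(P, Function('u')(6)), -1))) = Mul(Add(729, Mul(-1, -2451)), Mul(Add(Add(2, -3), -9), Pow(Add(Rational(64, 7), Add(-2, 6)), -1))) = Mul(Add(729, 2451), Mul(Add(-1, -9), Pow(Add(Rational(64, 7), 4), -1))) = Mul(3180, Mul(-10, Pow(Rational(92, 7), -1))) = Mul(3180, Mul(-10, Rational(7, 92))) = Mul(3180, Rational(-35, 46)) = Rational(-55650, 23)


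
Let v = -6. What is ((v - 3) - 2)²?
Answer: 121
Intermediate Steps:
((v - 3) - 2)² = ((-6 - 3) - 2)² = (-9 - 2)² = (-11)² = 121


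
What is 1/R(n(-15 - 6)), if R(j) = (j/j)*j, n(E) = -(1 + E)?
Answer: 1/20 ≈ 0.050000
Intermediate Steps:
n(E) = -1 - E
R(j) = j (R(j) = 1*j = j)
1/R(n(-15 - 6)) = 1/(-1 - (-15 - 6)) = 1/(-1 - 1*(-21)) = 1/(-1 + 21) = 1/20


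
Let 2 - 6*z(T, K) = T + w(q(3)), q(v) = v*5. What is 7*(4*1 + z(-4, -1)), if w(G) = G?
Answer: 35/2 ≈ 17.500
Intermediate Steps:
q(v) = 5*v
z(T, K) = -13/6 - T/6 (z(T, K) = ⅓ - (T + 5*3)/6 = ⅓ - (T + 15)/6 = ⅓ - (15 + T)/6 = ⅓ + (-5/2 - T/6) = -13/6 - T/6)
7*(4*1 + z(-4, -1)) = 7*(4*1 + (-13/6 - ⅙*(-4))) = 7*(4 + (-13/6 + ⅔)) = 7*(4 - 3/2) = 7*(5/2) = 35/2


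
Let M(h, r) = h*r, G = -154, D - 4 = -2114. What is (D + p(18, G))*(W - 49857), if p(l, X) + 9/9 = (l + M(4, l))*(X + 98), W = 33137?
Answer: 119564720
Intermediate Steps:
D = -2110 (D = 4 - 2114 = -2110)
p(l, X) = -1 + 5*l*(98 + X) (p(l, X) = -1 + (l + 4*l)*(X + 98) = -1 + (5*l)*(98 + X) = -1 + 5*l*(98 + X))
(D + p(18, G))*(W - 49857) = (-2110 + (-1 + 490*18 + 5*(-154)*18))*(33137 - 49857) = (-2110 + (-1 + 8820 - 13860))*(-16720) = (-2110 - 5041)*(-16720) = -7151*(-16720) = 119564720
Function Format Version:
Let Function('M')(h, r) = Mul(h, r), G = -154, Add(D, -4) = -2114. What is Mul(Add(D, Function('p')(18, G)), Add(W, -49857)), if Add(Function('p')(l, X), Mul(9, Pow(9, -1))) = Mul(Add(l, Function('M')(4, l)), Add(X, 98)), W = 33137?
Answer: 119564720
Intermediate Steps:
D = -2110 (D = Add(4, -2114) = -2110)
Function('p')(l, X) = Add(-1, Mul(5, l, Add(98, X))) (Function('p')(l, X) = Add(-1, Mul(Add(l, Mul(4, l)), Add(X, 98))) = Add(-1, Mul(Mul(5, l), Add(98, X))) = Add(-1, Mul(5, l, Add(98, X))))
Mul(Add(D, Function('p')(18, G)), Add(W, -49857)) = Mul(Add(-2110, Add(-1, Mul(490, 18), Mul(5, -154, 18))), Add(33137, -49857)) = Mul(Add(-2110, Add(-1, 8820, -13860)), -16720) = Mul(Add(-2110, -5041), -16720) = Mul(-7151, -16720) = 119564720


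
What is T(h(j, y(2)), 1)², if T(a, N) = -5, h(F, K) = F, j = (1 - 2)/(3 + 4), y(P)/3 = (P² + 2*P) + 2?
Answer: 25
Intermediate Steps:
y(P) = 6 + 3*P² + 6*P (y(P) = 3*((P² + 2*P) + 2) = 3*(2 + P² + 2*P) = 6 + 3*P² + 6*P)
j = -⅐ (j = -1/7 = -1*⅐ = -⅐ ≈ -0.14286)
T(h(j, y(2)), 1)² = (-5)² = 25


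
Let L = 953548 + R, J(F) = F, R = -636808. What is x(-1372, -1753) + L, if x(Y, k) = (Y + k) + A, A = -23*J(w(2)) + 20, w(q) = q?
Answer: 313589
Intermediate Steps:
L = 316740 (L = 953548 - 636808 = 316740)
A = -26 (A = -23*2 + 20 = -46 + 20 = -26)
x(Y, k) = -26 + Y + k (x(Y, k) = (Y + k) - 26 = -26 + Y + k)
x(-1372, -1753) + L = (-26 - 1372 - 1753) + 316740 = -3151 + 316740 = 313589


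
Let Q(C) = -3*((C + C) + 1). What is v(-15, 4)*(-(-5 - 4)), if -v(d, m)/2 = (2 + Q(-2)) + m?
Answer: -270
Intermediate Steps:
Q(C) = -3 - 6*C (Q(C) = -3*(2*C + 1) = -3*(1 + 2*C) = -3 - 6*C)
v(d, m) = -22 - 2*m (v(d, m) = -2*((2 + (-3 - 6*(-2))) + m) = -2*((2 + (-3 + 12)) + m) = -2*((2 + 9) + m) = -2*(11 + m) = -22 - 2*m)
v(-15, 4)*(-(-5 - 4)) = (-22 - 2*4)*(-(-5 - 4)) = (-22 - 8)*(-1*(-9)) = -30*9 = -270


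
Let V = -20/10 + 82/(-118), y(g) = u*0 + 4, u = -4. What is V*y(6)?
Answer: -636/59 ≈ -10.780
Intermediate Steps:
y(g) = 4 (y(g) = -4*0 + 4 = 0 + 4 = 4)
V = -159/59 (V = -20*⅒ + 82*(-1/118) = -2 - 41/59 = -159/59 ≈ -2.6949)
V*y(6) = -159/59*4 = -636/59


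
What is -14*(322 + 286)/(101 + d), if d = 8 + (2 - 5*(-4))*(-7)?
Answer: 8512/45 ≈ 189.16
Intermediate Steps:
d = -146 (d = 8 + (2 + 20)*(-7) = 8 + 22*(-7) = 8 - 154 = -146)
-14*(322 + 286)/(101 + d) = -14*(322 + 286)/(101 - 146) = -8512/(-45) = -8512*(-1)/45 = -14*(-608/45) = 8512/45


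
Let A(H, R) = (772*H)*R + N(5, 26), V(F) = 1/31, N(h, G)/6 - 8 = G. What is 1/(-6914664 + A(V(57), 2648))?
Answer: -31/212304004 ≈ -1.4602e-7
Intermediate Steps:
N(h, G) = 48 + 6*G
V(F) = 1/31
A(H, R) = 204 + 772*H*R (A(H, R) = (772*H)*R + (48 + 6*26) = 772*H*R + (48 + 156) = 772*H*R + 204 = 204 + 772*H*R)
1/(-6914664 + A(V(57), 2648)) = 1/(-6914664 + (204 + 772*(1/31)*2648)) = 1/(-6914664 + (204 + 2044256/31)) = 1/(-6914664 + 2050580/31) = 1/(-212304004/31) = -31/212304004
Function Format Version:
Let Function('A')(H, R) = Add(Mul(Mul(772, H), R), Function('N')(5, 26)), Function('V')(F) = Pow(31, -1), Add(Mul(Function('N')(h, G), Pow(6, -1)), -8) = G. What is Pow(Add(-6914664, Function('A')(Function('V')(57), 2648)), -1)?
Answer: Rational(-31, 212304004) ≈ -1.4602e-7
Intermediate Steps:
Function('N')(h, G) = Add(48, Mul(6, G))
Function('V')(F) = Rational(1, 31)
Function('A')(H, R) = Add(204, Mul(772, H, R)) (Function('A')(H, R) = Add(Mul(Mul(772, H), R), Add(48, Mul(6, 26))) = Add(Mul(772, H, R), Add(48, 156)) = Add(Mul(772, H, R), 204) = Add(204, Mul(772, H, R)))
Pow(Add(-6914664, Function('A')(Function('V')(57), 2648)), -1) = Pow(Add(-6914664, Add(204, Mul(772, Rational(1, 31), 2648))), -1) = Pow(Add(-6914664, Add(204, Rational(2044256, 31))), -1) = Pow(Add(-6914664, Rational(2050580, 31)), -1) = Pow(Rational(-212304004, 31), -1) = Rational(-31, 212304004)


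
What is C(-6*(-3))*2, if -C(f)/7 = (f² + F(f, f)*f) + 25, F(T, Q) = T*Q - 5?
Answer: -85274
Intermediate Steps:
F(T, Q) = -5 + Q*T (F(T, Q) = Q*T - 5 = -5 + Q*T)
C(f) = -175 - 7*f² - 7*f*(-5 + f²) (C(f) = -7*((f² + (-5 + f*f)*f) + 25) = -7*((f² + (-5 + f²)*f) + 25) = -7*((f² + f*(-5 + f²)) + 25) = -7*(25 + f² + f*(-5 + f²)) = -175 - 7*f² - 7*f*(-5 + f²))
C(-6*(-3))*2 = (-175 - 7*(-6*(-3))² - 7*(-6*(-3))³ + 35*(-6*(-3)))*2 = (-175 - 7*18² - 7*18³ + 35*18)*2 = (-175 - 7*324 - 7*5832 + 630)*2 = (-175 - 2268 - 40824 + 630)*2 = -42637*2 = -85274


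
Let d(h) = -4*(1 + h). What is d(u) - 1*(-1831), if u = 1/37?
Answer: 67595/37 ≈ 1826.9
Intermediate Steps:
u = 1/37 ≈ 0.027027
d(h) = -4 - 4*h
d(u) - 1*(-1831) = (-4 - 4*1/37) - 1*(-1831) = (-4 - 4/37) + 1831 = -152/37 + 1831 = 67595/37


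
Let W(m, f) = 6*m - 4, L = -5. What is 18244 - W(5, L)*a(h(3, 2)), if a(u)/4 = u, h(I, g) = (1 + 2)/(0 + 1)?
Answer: 17932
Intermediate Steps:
h(I, g) = 3 (h(I, g) = 3/1 = 3*1 = 3)
a(u) = 4*u
W(m, f) = -4 + 6*m
18244 - W(5, L)*a(h(3, 2)) = 18244 - (-4 + 6*5)*4*3 = 18244 - (-4 + 30)*12 = 18244 - 26*12 = 18244 - 1*312 = 18244 - 312 = 17932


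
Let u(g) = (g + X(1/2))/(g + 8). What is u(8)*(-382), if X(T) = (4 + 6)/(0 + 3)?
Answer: -3247/12 ≈ -270.58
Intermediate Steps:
X(T) = 10/3
u(g) = (10/3 + g)/(8 + g) (u(g) = (g + 10/3)/(g + 8) = (10/3 + g)/(8 + g))
u(8)*(-382) = ((10/3 + 8)/(8 + 8))*(-382) = ((34/3)/16)*(-382) = ((1/16)*(34/3))*(-382) = (17/24)*(-382) = -3247/12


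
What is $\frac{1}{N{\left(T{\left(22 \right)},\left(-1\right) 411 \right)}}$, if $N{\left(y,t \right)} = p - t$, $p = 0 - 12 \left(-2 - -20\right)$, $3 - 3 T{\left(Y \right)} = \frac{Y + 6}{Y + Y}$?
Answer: $\frac{1}{195} \approx 0.0051282$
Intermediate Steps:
$T{\left(Y \right)} = 1 - \frac{6 + Y}{6 Y}$ ($T{\left(Y \right)} = 1 - \frac{\left(Y + 6\right) \frac{1}{Y + Y}}{3} = 1 - \frac{\left(6 + Y\right) \frac{1}{2 Y}}{3} = 1 - \frac{\frac{1}{2} \frac{1}{Y} \left(6 + Y\right)}{3} = 1 - \frac{6 + Y}{6 Y}$)
$p = -216$ ($p = 0 - 12 \left(-2 + 20\right) = 0 - 216 = -216$)
$N{\left(y,t \right)} = -216 - t$
$\frac{1}{N{\left(T{\left(22 \right)},\left(-1\right) 411 \right)}} = \frac{1}{-216 - \left(-1\right) 411} = \frac{1}{-216 - -411} = \frac{1}{-216 + 411} = \frac{1}{195}$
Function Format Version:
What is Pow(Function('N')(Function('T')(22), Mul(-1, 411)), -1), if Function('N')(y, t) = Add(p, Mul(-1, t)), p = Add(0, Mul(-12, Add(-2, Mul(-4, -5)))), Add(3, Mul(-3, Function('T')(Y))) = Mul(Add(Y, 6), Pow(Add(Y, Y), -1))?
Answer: Rational(1, 195) ≈ 0.0051282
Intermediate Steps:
Function('T')(Y) = Add(1, Mul(Rational(-1, 6), Pow(Y, -1), Add(6, Y))) (Function('T')(Y) = Add(1, Mul(Rational(-1, 3), Mul(Add(Y, 6), Pow(Add(Y, Y), -1)))) = Add(1, Mul(Rational(-1, 3), Mul(Add(6, Y), Pow(Mul(2, Y), -1)))) = Add(1, Mul(Rational(-1, 3), Mul(Add(6, Y), Mul(Rational(1, 2), Pow(Y, -1))))) = Add(1, Mul(Rational(-1, 3), Mul(Rational(1, 2), Pow(Y, -1), Add(6, Y)))) = Add(1, Mul(Rational(-1, 6), Pow(Y, -1), Add(6, Y))))
p = -216 (p = Add(0, Mul(-12, Add(-2, 20))) = Add(0, Mul(-12, 18)) = Add(0, -216) = -216)
Function('N')(y, t) = Add(-216, Mul(-1, t))
Pow(Function('N')(Function('T')(22), Mul(-1, 411)), -1) = Pow(Add(-216, Mul(-1, Mul(-1, 411))), -1) = Pow(Add(-216, Mul(-1, -411)), -1) = Pow(Add(-216, 411), -1) = Pow(195, -1) = Rational(1, 195)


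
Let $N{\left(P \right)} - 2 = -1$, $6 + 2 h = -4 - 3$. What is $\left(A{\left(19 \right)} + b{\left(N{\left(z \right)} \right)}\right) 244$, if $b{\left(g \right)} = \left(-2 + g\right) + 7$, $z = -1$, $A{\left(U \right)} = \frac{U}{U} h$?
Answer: $-122$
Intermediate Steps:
$h = - \frac{13}{2}$ ($h = -3 + \frac{-4 - 3}{2} = -3 + \frac{1}{2} \left(-7\right) = -3 - \frac{7}{2} = - \frac{13}{2} \approx -6.5$)
$A{\left(U \right)} = - \frac{13}{2}$ ($A{\left(U \right)} = \frac{U}{U} \left(- \frac{13}{2}\right) = 1 \left(- \frac{13}{2}\right) = - \frac{13}{2}$)
$N{\left(P \right)} = 1$ ($N{\left(P \right)} = 2 - 1 = 1$)
$b{\left(g \right)} = 5 + g$
$\left(A{\left(19 \right)} + b{\left(N{\left(z \right)} \right)}\right) 244 = \left(- \frac{13}{2} + \left(5 + 1\right)\right) 244 = \left(- \frac{13}{2} + 6\right) 244 = \left(- \frac{1}{2}\right) 244 = -122$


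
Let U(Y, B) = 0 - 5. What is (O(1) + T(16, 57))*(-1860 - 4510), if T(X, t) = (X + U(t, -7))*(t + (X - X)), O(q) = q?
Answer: -4000360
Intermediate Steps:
U(Y, B) = -5
T(X, t) = t*(-5 + X) (T(X, t) = (X - 5)*(t + (X - X)) = (-5 + X)*(t + 0) = (-5 + X)*t = t*(-5 + X))
(O(1) + T(16, 57))*(-1860 - 4510) = (1 + 57*(-5 + 16))*(-1860 - 4510) = (1 + 57*11)*(-6370) = (1 + 627)*(-6370) = 628*(-6370) = -4000360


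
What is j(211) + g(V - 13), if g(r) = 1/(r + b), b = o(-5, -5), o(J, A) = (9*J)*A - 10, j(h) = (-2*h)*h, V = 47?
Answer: -22171457/249 ≈ -89042.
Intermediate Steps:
j(h) = -2*h²
o(J, A) = -10 + 9*A*J (o(J, A) = 9*A*J - 10 = -10 + 9*A*J)
b = 215 (b = -10 + 9*(-5)*(-5) = -10 + 225 = 215)
g(r) = 1/(215 + r) (g(r) = 1/(r + 215) = 1/(215 + r))
j(211) + g(V - 13) = -2*211² + 1/(215 + (47 - 13)) = -2*44521 + 1/(215 + 34) = -89042 + 1/249 = -22171457/249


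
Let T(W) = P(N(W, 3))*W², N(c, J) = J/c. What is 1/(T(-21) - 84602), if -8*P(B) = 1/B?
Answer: -8/673729 ≈ -1.1874e-5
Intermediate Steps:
P(B) = -1/(8*B)
T(W) = -W³/24 (T(W) = (-W/3/8)*W² = (-W/24)*W² = -W³/24)
1/(T(-21) - 84602) = 1/(-1/24*(-21)³ - 84602) = 1/(-1/24*(-9261) - 84602) = 1/(3087/8 - 84602) = 1/(-673729/8) = -8/673729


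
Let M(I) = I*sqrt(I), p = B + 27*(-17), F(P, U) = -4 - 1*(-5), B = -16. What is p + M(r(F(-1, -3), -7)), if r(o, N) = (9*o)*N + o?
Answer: -475 - 62*I*sqrt(62) ≈ -475.0 - 488.19*I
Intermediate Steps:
F(P, U) = 1 (F(P, U) = -4 + 5 = 1)
r(o, N) = o + 9*N*o (r(o, N) = 9*N*o + o = o + 9*N*o)
p = -475 (p = -16 + 27*(-17) = -16 - 459 = -475)
M(I) = I**(3/2)
p + M(r(F(-1, -3), -7)) = -475 + (1*(1 + 9*(-7)))**(3/2) = -475 + (1*(1 - 63))**(3/2) = -475 + (1*(-62))**(3/2) = -475 + (-62)**(3/2) = -475 - 62*I*sqrt(62)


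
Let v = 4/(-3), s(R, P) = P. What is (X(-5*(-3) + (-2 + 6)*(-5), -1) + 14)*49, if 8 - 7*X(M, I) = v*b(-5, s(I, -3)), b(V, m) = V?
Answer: 2086/3 ≈ 695.33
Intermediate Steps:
v = -4/3 (v = 4*(-⅓) = -4/3 ≈ -1.3333)
X(M, I) = 4/21 (X(M, I) = 8/7 - (-4)*(-5)/21 = 8/7 - ⅐*20/3 = 8/7 - 20/21 = 4/21)
(X(-5*(-3) + (-2 + 6)*(-5), -1) + 14)*49 = (4/21 + 14)*49 = (298/21)*49 = 2086/3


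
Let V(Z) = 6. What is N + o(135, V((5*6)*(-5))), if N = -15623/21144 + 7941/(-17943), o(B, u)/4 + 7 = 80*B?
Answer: 5459479452077/126462264 ≈ 43171.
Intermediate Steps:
o(B, u) = -28 + 320*B (o(B, u) = -28 + 4*(80*B) = -28 + 320*B)
N = -149409331/126462264 (N = -15623*1/21144 + 7941*(-1/17943) = -15623/21144 - 2647/5981 = -149409331/126462264 ≈ -1.1815)
N + o(135, V((5*6)*(-5))) = -149409331/126462264 + (-28 + 320*135) = -149409331/126462264 + (-28 + 43200) = -149409331/126462264 + 43172 = 5459479452077/126462264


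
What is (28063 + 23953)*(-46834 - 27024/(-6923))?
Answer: -16863834692128/6923 ≈ -2.4359e+9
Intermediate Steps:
(28063 + 23953)*(-46834 - 27024/(-6923)) = 52016*(-46834 - 27024*(-1/6923)) = 52016*(-46834 + 27024/6923) = 52016*(-324204758/6923) = -16863834692128/6923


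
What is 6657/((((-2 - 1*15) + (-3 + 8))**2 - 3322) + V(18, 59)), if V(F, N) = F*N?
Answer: -6657/2116 ≈ -3.1460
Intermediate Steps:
6657/((((-2 - 1*15) + (-3 + 8))**2 - 3322) + V(18, 59)) = 6657/((((-2 - 1*15) + (-3 + 8))**2 - 3322) + 18*59) = 6657/((((-2 - 15) + 5)**2 - 3322) + 1062) = 6657/(((-17 + 5)**2 - 3322) + 1062) = 6657/(((-12)**2 - 3322) + 1062) = 6657/((144 - 3322) + 1062) = 6657/(-3178 + 1062) = 6657/(-2116) = 6657*(-1/2116) = -6657/2116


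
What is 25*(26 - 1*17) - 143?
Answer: 82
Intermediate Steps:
25*(26 - 1*17) - 143 = 25*(26 - 17) - 143 = 25*9 - 143 = 225 - 143 = 82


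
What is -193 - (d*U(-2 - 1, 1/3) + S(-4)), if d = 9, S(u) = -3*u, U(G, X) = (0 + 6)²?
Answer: -529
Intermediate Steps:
U(G, X) = 36 (U(G, X) = 6² = 36)
-193 - (d*U(-2 - 1, 1/3) + S(-4)) = -193 - (9*36 - 3*(-4)) = -193 - (324 + 12) = -193 - 1*336 = -193 - 336 = -529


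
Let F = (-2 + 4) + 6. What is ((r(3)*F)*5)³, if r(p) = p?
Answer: 1728000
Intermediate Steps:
F = 8 (F = 2 + 6 = 8)
((r(3)*F)*5)³ = ((3*8)*5)³ = (24*5)³ = 120³ = 1728000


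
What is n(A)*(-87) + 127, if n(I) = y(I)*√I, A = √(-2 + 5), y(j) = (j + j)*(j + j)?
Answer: 127 - 1044*3^(¼) ≈ -1247.0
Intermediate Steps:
y(j) = 4*j² (y(j) = (2*j)*(2*j) = 4*j²)
A = √3 ≈ 1.7320
n(I) = 4*I^(5/2) (n(I) = (4*I²)*√I = 4*I^(5/2))
n(A)*(-87) + 127 = (4*(√3)^(5/2))*(-87) + 127 = (4*(3*3^(¼)))*(-87) + 127 = (12*3^(¼))*(-87) + 127 = -1044*3^(¼) + 127 = 127 - 1044*3^(¼)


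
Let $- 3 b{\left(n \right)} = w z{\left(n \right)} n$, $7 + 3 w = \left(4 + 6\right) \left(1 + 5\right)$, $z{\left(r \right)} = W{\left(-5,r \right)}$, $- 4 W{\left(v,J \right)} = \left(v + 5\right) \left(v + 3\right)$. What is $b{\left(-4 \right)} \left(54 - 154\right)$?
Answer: $0$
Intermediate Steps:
$W{\left(v,J \right)} = - \frac{\left(3 + v\right) \left(5 + v\right)}{4}$ ($W{\left(v,J \right)} = - \frac{\left(v + 5\right) \left(v + 3\right)}{4} = - \frac{\left(5 + v\right) \left(3 + v\right)}{4} = - \frac{\left(3 + v\right) \left(5 + v\right)}{4}$)
$z{\left(r \right)} = 0$ ($z{\left(r \right)} = - \frac{15}{4} - -10 - \frac{\left(-5\right)^{2}}{4} = - \frac{15}{4} + 10 - \frac{25}{4} = 0$)
$w = \frac{53}{3}$ ($w = - \frac{7}{3} + \frac{\left(4 + 6\right) \left(1 + 5\right)}{3} = - \frac{7}{3} + \frac{10 \cdot 6}{3} = - \frac{7}{3} + \frac{1}{3} \cdot 60 = - \frac{7}{3} + 20 = \frac{53}{3} \approx 17.667$)
$b{\left(n \right)} = 0$ ($b{\left(n \right)} = - \frac{\frac{53}{3} \cdot 0 n}{3} = - \frac{0 n}{3} = \left(- \frac{1}{3}\right) 0 = 0$)
$b{\left(-4 \right)} \left(54 - 154\right) = 0 \left(54 - 154\right) = 0 \left(-100\right) = 0$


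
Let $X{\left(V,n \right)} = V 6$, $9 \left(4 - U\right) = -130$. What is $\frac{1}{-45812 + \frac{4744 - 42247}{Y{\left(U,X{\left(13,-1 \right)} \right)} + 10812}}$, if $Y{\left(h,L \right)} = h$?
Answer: $- \frac{97474}{4465816415} \approx -2.1827 \cdot 10^{-5}$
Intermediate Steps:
$U = \frac{166}{9}$ ($U = 4 - - \frac{130}{9} = 4 + \frac{130}{9} = \frac{166}{9} \approx 18.444$)
$X{\left(V,n \right)} = 6 V$
$\frac{1}{-45812 + \frac{4744 - 42247}{Y{\left(U,X{\left(13,-1 \right)} \right)} + 10812}} = \frac{1}{-45812 + \frac{4744 - 42247}{\frac{166}{9} + 10812}} = \frac{1}{-45812 - \frac{37503}{\frac{97474}{9}}} = \frac{1}{-45812 - \frac{337527}{97474}} = \frac{1}{- \frac{4465816415}{97474}} = - \frac{97474}{4465816415}$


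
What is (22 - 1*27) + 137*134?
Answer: 18353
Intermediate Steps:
(22 - 1*27) + 137*134 = (22 - 27) + 18358 = -5 + 18358 = 18353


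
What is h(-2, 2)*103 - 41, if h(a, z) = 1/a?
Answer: -185/2 ≈ -92.500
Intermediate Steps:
h(-2, 2)*103 - 41 = 103/(-2) - 41 = -½*103 - 41 = -103/2 - 41 = -185/2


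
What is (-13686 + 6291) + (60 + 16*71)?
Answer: -6199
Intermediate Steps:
(-13686 + 6291) + (60 + 16*71) = -7395 + (60 + 1136) = -7395 + 1196 = -6199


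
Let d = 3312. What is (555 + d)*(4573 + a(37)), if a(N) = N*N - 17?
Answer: 22911975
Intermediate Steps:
a(N) = -17 + N² (a(N) = N² - 17 = -17 + N²)
(555 + d)*(4573 + a(37)) = (555 + 3312)*(4573 + (-17 + 37²)) = 3867*(4573 + (-17 + 1369)) = 3867*(4573 + 1352) = 3867*5925 = 22911975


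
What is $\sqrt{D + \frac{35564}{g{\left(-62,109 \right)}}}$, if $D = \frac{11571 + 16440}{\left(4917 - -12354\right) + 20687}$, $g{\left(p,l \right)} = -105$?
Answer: $\frac{i \sqrt{5368578398967630}}{3985590} \approx 18.384 i$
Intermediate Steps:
$D = \frac{28011}{37958}$ ($D = \frac{28011}{\left(4917 + 12354\right) + 20687} = \frac{28011}{17271 + 20687} = \frac{28011}{37958} \approx 0.73795$)
$\sqrt{D + \frac{35564}{g{\left(-62,109 \right)}}} = \sqrt{\frac{28011}{37958} + \frac{35564}{-105}} = \sqrt{\frac{28011}{37958} + 35564 \left(- \frac{1}{105}\right)} = \sqrt{\frac{28011}{37958} - \frac{35564}{105}} = \sqrt{- \frac{1346997157}{3985590}} = \frac{i \sqrt{5368578398967630}}{3985590}$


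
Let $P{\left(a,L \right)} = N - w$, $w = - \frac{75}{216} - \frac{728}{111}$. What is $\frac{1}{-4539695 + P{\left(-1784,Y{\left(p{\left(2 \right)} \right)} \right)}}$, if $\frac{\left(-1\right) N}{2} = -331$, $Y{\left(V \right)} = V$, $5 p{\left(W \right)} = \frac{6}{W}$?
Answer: $- \frac{2664}{12091965515} \approx -2.2031 \cdot 10^{-7}$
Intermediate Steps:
$p{\left(W \right)} = \frac{6}{5 W}$ ($p{\left(W \right)} = \frac{6 \frac{1}{W}}{5} = \frac{6}{5 W}$)
$w = - \frac{18397}{2664}$ ($w = \left(-75\right) \frac{1}{216} - \frac{728}{111} = - \frac{25}{72} - \frac{728}{111} = - \frac{18397}{2664} \approx -6.9058$)
$N = 662$ ($N = \left(-2\right) \left(-331\right) = 662$)
$P{\left(a,L \right)} = \frac{1781965}{2664}$ ($P{\left(a,L \right)} = 662 - - \frac{18397}{2664} = 662 + \frac{18397}{2664} = \frac{1781965}{2664}$)
$\frac{1}{-4539695 + P{\left(-1784,Y{\left(p{\left(2 \right)} \right)} \right)}} = \frac{1}{-4539695 + \frac{1781965}{2664}} = \frac{1}{- \frac{12091965515}{2664}} = - \frac{2664}{12091965515}$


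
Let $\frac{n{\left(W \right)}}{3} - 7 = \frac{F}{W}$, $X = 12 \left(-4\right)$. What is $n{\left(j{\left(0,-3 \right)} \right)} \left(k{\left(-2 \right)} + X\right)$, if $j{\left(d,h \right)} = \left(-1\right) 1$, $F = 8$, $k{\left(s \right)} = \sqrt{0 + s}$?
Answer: $144 - 3 i \sqrt{2} \approx 144.0 - 4.2426 i$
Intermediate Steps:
$X = -48$
$k{\left(s \right)} = \sqrt{s}$
$j{\left(d,h \right)} = -1$
$n{\left(W \right)} = 21 + \frac{24}{W}$ ($n{\left(W \right)} = 21 + 3 \frac{8}{W} = 21 + \frac{24}{W}$)
$n{\left(j{\left(0,-3 \right)} \right)} \left(k{\left(-2 \right)} + X\right) = \left(21 + \frac{24}{-1}\right) \left(\sqrt{-2} - 48\right) = \left(21 + 24 \left(-1\right)\right) \left(i \sqrt{2} - 48\right) = \left(21 - 24\right) \left(-48 + i \sqrt{2}\right) = - 3 \left(-48 + i \sqrt{2}\right) = 144 - 3 i \sqrt{2}$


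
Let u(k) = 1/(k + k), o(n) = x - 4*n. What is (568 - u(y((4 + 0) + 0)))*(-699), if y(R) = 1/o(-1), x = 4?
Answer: -394236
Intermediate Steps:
o(n) = 4 - 4*n
y(R) = 1/8 (y(R) = 1/(4 - 4*(-1)) = 1/(4 + 4) = 1/8)
u(k) = 1/(2*k)
(568 - u(y((4 + 0) + 0)))*(-699) = (568 - 1/(2*1/8))*(-699) = (568 - 8/2)*(-699) = (568 - 1*4)*(-699) = (568 - 4)*(-699) = 564*(-699) = -394236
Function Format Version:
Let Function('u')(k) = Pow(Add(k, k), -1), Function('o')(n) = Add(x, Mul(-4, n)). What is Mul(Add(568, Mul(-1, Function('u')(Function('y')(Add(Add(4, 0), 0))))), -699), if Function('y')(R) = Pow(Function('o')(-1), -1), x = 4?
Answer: -394236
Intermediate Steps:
Function('o')(n) = Add(4, Mul(-4, n))
Function('y')(R) = Rational(1, 8) (Function('y')(R) = Pow(Add(4, Mul(-4, -1)), -1) = Pow(Add(4, 4), -1) = Pow(8, -1) = Rational(1, 8))
Function('u')(k) = Mul(Rational(1, 2), Pow(k, -1)) (Function('u')(k) = Pow(Mul(2, k), -1) = Mul(Rational(1, 2), Pow(k, -1)))
Mul(Add(568, Mul(-1, Function('u')(Function('y')(Add(Add(4, 0), 0))))), -699) = Mul(Add(568, Mul(-1, Mul(Rational(1, 2), Pow(Rational(1, 8), -1)))), -699) = Mul(Add(568, Mul(-1, Mul(Rational(1, 2), 8))), -699) = Mul(Add(568, Mul(-1, 4)), -699) = Mul(Add(568, -4), -699) = Mul(564, -699) = -394236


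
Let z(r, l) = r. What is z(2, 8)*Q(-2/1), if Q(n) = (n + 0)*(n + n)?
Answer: 16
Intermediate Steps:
Q(n) = 2*n² (Q(n) = n*(2*n) = 2*n²)
z(2, 8)*Q(-2/1) = 2*(2*(-2/1)²) = 2*(2*(-2*1)²) = 2*(2*(-2)²) = 2*(2*4) = 2*8 = 16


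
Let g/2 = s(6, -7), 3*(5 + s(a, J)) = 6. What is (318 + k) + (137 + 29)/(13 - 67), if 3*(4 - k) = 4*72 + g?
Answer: 6073/27 ≈ 224.93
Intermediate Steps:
s(a, J) = -3 (s(a, J) = -5 + (1/3)*6 = -5 + 2 = -3)
g = -6 (g = 2*(-3) = -6)
k = -90 (k = 4 - (4*72 - 6)/3 = 4 - (288 - 6)/3 = 4 - 1/3*282 = 4 - 94 = -90)
(318 + k) + (137 + 29)/(13 - 67) = (318 - 90) + (137 + 29)/(13 - 67) = 228 + 166/(-54) = 228 + 166*(-1/54) = 228 - 83/27 = 6073/27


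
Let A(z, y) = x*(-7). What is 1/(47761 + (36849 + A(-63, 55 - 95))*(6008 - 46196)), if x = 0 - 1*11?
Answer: -1/1483934327 ≈ -6.7388e-10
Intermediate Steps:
x = -11 (x = 0 - 11 = -11)
A(z, y) = 77 (A(z, y) = -11*(-7) = 77)
1/(47761 + (36849 + A(-63, 55 - 95))*(6008 - 46196)) = 1/(47761 + (36849 + 77)*(6008 - 46196)) = 1/(47761 + 36926*(-40188)) = 1/(47761 - 1483982088) = 1/(-1483934327) = -1/1483934327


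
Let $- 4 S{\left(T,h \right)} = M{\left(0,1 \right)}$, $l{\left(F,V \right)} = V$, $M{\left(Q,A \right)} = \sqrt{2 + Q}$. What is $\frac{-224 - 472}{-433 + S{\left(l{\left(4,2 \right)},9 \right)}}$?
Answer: $\frac{2410944}{1499911} - \frac{1392 \sqrt{2}}{1499911} \approx 1.6061$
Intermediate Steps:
$S{\left(T,h \right)} = - \frac{\sqrt{2}}{4}$ ($S{\left(T,h \right)} = - \frac{\sqrt{2 + 0}}{4} = - \frac{\sqrt{2}}{4}$)
$\frac{-224 - 472}{-433 + S{\left(l{\left(4,2 \right)},9 \right)}} = \frac{-224 - 472}{-433 - \frac{\sqrt{2}}{4}} = - \frac{696}{-433 - \frac{\sqrt{2}}{4}}$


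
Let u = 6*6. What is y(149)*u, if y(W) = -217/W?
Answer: -7812/149 ≈ -52.430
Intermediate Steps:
u = 36
y(149)*u = -217/149*36 = -7812/149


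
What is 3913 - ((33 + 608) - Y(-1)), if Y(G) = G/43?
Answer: 140695/43 ≈ 3272.0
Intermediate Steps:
Y(G) = G/43 (Y(G) = G*(1/43) = G/43)
3913 - ((33 + 608) - Y(-1)) = 3913 - ((33 + 608) - (-1)/43) = 3913 - (641 - 1*(-1/43)) = 3913 - (641 + 1/43) = 3913 - 1*27564/43 = 3913 - 27564/43 = 140695/43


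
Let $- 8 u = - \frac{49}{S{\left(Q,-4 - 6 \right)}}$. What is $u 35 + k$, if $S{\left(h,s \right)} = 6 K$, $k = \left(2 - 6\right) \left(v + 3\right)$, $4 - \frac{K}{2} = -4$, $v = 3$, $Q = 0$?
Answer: $- \frac{16717}{768} \approx -21.767$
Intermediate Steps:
$K = 16$ ($K = 8 - -8 = 8 + 8 = 16$)
$k = -24$ ($k = \left(2 - 6\right) \left(3 + 3\right) = \left(2 - 6\right) 6 = \left(-4\right) 6 = -24$)
$S{\left(h,s \right)} = 96$ ($S{\left(h,s \right)} = 6 \cdot 16 = 96$)
$u = \frac{49}{768}$ ($u = - \frac{\left(-49\right) \frac{1}{96}}{8} = \left(- \frac{1}{8}\right) \left(- \frac{49}{96}\right) = \frac{49}{768} \approx 0.063802$)
$u 35 + k = \frac{49}{768} \cdot 35 - 24 = \frac{1715}{768} - 24 = - \frac{16717}{768}$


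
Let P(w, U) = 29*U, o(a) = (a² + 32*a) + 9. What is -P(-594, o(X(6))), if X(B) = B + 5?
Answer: -13978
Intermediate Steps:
X(B) = 5 + B
o(a) = 9 + a² + 32*a
-P(-594, o(X(6))) = -29*(9 + (5 + 6)² + 32*(5 + 6)) = -29*(9 + 11² + 32*11) = -29*(9 + 121 + 352) = -29*482 = -1*13978 = -13978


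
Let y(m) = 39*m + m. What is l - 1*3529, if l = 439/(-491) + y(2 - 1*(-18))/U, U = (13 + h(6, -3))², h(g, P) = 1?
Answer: -84827522/24059 ≈ -3525.8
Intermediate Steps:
y(m) = 40*m
U = 196 (U = (13 + 1)² = 14² = 196)
l = 76689/24059 (l = 439/(-491) + (40*(2 - 1*(-18)))/196 = 439*(-1/491) + (40*(2 + 18))*(1/196) = -439/491 + (40*20)*(1/196) = -439/491 + 800*(1/196) = -439/491 + 200/49 = 76689/24059 ≈ 3.1875)
l - 1*3529 = 76689/24059 - 1*3529 = 76689/24059 - 3529 = -84827522/24059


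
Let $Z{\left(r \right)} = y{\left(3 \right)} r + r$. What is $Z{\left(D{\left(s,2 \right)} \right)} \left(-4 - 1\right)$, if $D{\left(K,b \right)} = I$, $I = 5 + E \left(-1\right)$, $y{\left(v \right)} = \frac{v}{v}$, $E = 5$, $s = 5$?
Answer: $0$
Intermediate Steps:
$y{\left(v \right)} = 1$
$I = 0$ ($I = 5 + 5 \left(-1\right) = 5 - 5 = 0$)
$D{\left(K,b \right)} = 0$
$Z{\left(r \right)} = 2 r$ ($Z{\left(r \right)} = 1 r + r = r + r = 2 r$)
$Z{\left(D{\left(s,2 \right)} \right)} \left(-4 - 1\right) = 2 \cdot 0 \left(-4 - 1\right) = 0 \left(-5\right) = 0$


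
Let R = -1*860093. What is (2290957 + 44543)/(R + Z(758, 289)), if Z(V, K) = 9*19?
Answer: -1167750/429961 ≈ -2.7159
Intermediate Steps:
Z(V, K) = 171
R = -860093
(2290957 + 44543)/(R + Z(758, 289)) = (2290957 + 44543)/(-860093 + 171) = 2335500/(-859922) = 2335500*(-1/859922) = -1167750/429961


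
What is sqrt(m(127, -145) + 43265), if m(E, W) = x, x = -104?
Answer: sqrt(43161) ≈ 207.75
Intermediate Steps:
m(E, W) = -104
sqrt(m(127, -145) + 43265) = sqrt(-104 + 43265) = sqrt(43161)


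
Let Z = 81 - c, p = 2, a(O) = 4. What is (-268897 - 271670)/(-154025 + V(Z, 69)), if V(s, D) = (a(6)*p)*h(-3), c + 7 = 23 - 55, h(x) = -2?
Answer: 180189/51347 ≈ 3.5092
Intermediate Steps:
c = -39 (c = -7 + (23 - 55) = -7 - 32 = -39)
Z = 120 (Z = 81 - 1*(-39) = 81 + 39 = 120)
V(s, D) = -16 (V(s, D) = (4*2)*(-2) = 8*(-2) = -16)
(-268897 - 271670)/(-154025 + V(Z, 69)) = (-268897 - 271670)/(-154025 - 16) = -540567/(-154041) = -540567*(-1/154041) = 180189/51347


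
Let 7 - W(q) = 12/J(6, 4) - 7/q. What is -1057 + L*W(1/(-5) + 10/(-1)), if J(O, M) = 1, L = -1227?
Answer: 100641/17 ≈ 5920.1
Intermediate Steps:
W(q) = -5 + 7/q (W(q) = 7 - (12/1 - 7/q) = 7 - (12*1 - 7/q) = 7 - (12 - 7/q) = 7 + (-12 + 7/q) = -5 + 7/q)
-1057 + L*W(1/(-5) + 10/(-1)) = -1057 - 1227*(-5 + 7/(1/(-5) + 10/(-1))) = -1057 - 1227*(-5 + 7/(1*(-⅕) + 10*(-1))) = -1057 - 1227*(-5 + 7/(-⅕ - 10)) = -1057 - 1227*(-5 + 7/(-51/5)) = -1057 - 1227*(-5 + 7*(-5/51)) = -1057 - 1227*(-5 - 35/51) = -1057 - 1227*(-290/51) = -1057 + 118610/17 = 100641/17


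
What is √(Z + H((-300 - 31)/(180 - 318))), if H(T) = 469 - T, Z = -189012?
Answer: I*√3590658570/138 ≈ 434.22*I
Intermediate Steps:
√(Z + H((-300 - 31)/(180 - 318))) = √(-189012 + (469 - (-300 - 31)/(180 - 318))) = √(-189012 + (469 - (-331)/(-138))) = √(-189012 + (469 - (-331)*(-1)/138)) = √(-189012 + (469 - 1*331/138)) = √(-189012 + (469 - 331/138)) = √(-189012 + 64391/138) = √(-26019265/138) = I*√3590658570/138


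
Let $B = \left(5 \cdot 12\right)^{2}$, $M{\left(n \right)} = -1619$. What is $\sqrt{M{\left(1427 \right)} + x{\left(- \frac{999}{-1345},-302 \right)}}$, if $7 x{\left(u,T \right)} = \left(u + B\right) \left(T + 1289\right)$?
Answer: $\frac{2 \sqrt{228880433470}}{1345} \approx 711.4$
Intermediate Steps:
$B = 3600$ ($B = 60^{2} = 3600$)
$x{\left(u,T \right)} = \frac{\left(1289 + T\right) \left(3600 + u\right)}{7}$ ($x{\left(u,T \right)} = \frac{\left(u + 3600\right) \left(T + 1289\right)}{7} = \frac{\left(3600 + u\right) \left(1289 + T\right)}{7} = \frac{\left(1289 + T\right) \left(3600 + u\right)}{7}$)
$\sqrt{M{\left(1427 \right)} + x{\left(- \frac{999}{-1345},-302 \right)}} = \sqrt{-1619 + \left(\frac{4640400}{7} + \frac{1289 \left(- \frac{999}{-1345}\right)}{7} + \frac{3600}{7} \left(-302\right) + \frac{1}{7} \left(-302\right) \left(- \frac{999}{-1345}\right)\right)} = \sqrt{-1619 + \left(\frac{4640400}{7} + \frac{1289 \left(\left(-999\right) \left(- \frac{1}{1345}\right)\right)}{7} - \frac{1087200}{7} + \frac{1}{7} \left(-302\right) \left(\left(-999\right) \left(- \frac{1}{1345}\right)\right)\right)} = \sqrt{-1619 + \left(\frac{4640400}{7} + \frac{1289}{7} \cdot \frac{999}{1345} - \frac{1087200}{7} + \frac{1}{7} \left(-302\right) \frac{999}{1345}\right)} = \sqrt{-1619 + \left(\frac{4640400}{7} + \frac{1287711}{9415} - \frac{1087200}{7} - \frac{301698}{9415}\right)} = \sqrt{-1619 + \frac{682862859}{1345}} = \sqrt{\frac{680685304}{1345}} = \frac{2 \sqrt{228880433470}}{1345}$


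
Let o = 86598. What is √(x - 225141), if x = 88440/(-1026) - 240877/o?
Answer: I*√67749581287375730/548454 ≈ 474.58*I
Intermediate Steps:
x = -146404943/1645362 (x = 88440/(-1026) - 240877/86598 = 88440*(-1/1026) - 240877*1/86598 = -14740/171 - 240877/86598 = -146404943/1645362 ≈ -88.980)
√(x - 225141) = √(-146404943/1645362 - 225141) = √(-370584850985/1645362) = I*√67749581287375730/548454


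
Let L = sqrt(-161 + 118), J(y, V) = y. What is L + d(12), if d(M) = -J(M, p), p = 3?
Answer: -12 + I*sqrt(43) ≈ -12.0 + 6.5574*I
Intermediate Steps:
d(M) = -M
L = I*sqrt(43) (L = sqrt(-43) = I*sqrt(43) ≈ 6.5574*I)
L + d(12) = I*sqrt(43) - 1*12 = I*sqrt(43) - 12 = -12 + I*sqrt(43)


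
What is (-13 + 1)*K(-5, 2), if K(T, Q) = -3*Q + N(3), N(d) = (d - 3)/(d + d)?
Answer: 72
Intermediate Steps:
N(d) = (-3 + d)/(2*d) (N(d) = (-3 + d)/((2*d)) = (-3 + d)*(1/(2*d)) = (-3 + d)/(2*d))
K(T, Q) = -3*Q (K(T, Q) = -3*Q + (½)*(-3 + 3)/3 = -3*Q + (½)*(⅓)*0 = -3*Q + 0 = -3*Q)
(-13 + 1)*K(-5, 2) = (-13 + 1)*(-3*2) = -12*(-6) = 72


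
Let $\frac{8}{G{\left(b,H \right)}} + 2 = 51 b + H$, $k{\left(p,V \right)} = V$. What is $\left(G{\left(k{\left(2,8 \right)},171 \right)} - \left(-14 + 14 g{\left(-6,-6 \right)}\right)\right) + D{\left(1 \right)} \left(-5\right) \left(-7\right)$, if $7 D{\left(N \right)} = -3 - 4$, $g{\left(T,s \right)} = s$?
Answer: $\frac{36359}{577} \approx 63.014$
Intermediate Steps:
$D{\left(N \right)} = -1$ ($D{\left(N \right)} = \frac{-3 - 4}{7} = \frac{1}{7} \left(-7\right) = -1$)
$G{\left(b,H \right)} = \frac{8}{-2 + H + 51 b}$ ($G{\left(b,H \right)} = \frac{8}{-2 + \left(51 b + H\right)} = \frac{8}{-2 + \left(H + 51 b\right)} = \frac{8}{-2 + H + 51 b}$)
$\left(G{\left(k{\left(2,8 \right)},171 \right)} - \left(-14 + 14 g{\left(-6,-6 \right)}\right)\right) + D{\left(1 \right)} \left(-5\right) \left(-7\right) = \left(\frac{8}{-2 + 171 + 51 \cdot 8} + \left(14 - -84\right)\right) + \left(-1\right) \left(-5\right) \left(-7\right) = \left(\frac{8}{-2 + 171 + 408} + \left(14 + 84\right)\right) + 5 \left(-7\right) = \left(\frac{8}{577} + 98\right) - 35 = \frac{56554}{577} - 35 = \frac{36359}{577}$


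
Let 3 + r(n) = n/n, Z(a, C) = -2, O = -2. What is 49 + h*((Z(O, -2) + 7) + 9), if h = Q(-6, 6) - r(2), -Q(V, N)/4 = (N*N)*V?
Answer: 12173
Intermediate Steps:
r(n) = -2 (r(n) = -3 + n/n = -3 + 1 = -2)
Q(V, N) = -4*V*N² (Q(V, N) = -4*N*N*V = -4*N²*V = -4*V*N²)
h = 866 (h = -4*(-6)*6² - 1*(-2) = -4*(-6)*36 + 2 = 864 + 2 = 866)
49 + h*((Z(O, -2) + 7) + 9) = 49 + 866*((-2 + 7) + 9) = 49 + 866*(5 + 9) = 49 + 866*14 = 49 + 12124 = 12173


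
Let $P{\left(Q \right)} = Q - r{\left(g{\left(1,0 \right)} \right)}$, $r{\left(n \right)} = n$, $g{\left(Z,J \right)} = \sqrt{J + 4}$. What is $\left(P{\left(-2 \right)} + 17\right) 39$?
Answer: $507$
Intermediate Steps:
$g{\left(Z,J \right)} = \sqrt{4 + J}$
$P{\left(Q \right)} = -2 + Q$ ($P{\left(Q \right)} = Q - \sqrt{4 + 0} = Q - \sqrt{4} = Q - 2 = -2 + Q$)
$\left(P{\left(-2 \right)} + 17\right) 39 = \left(\left(-2 - 2\right) + 17\right) 39 = \left(-4 + 17\right) 39 = 13 \cdot 39 = 507$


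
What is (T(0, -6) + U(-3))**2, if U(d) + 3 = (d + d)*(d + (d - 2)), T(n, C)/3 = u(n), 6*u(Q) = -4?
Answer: 1849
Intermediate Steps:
u(Q) = -2/3 (u(Q) = (1/6)*(-4) = -2/3)
T(n, C) = -2 (T(n, C) = 3*(-2/3) = -2)
U(d) = -3 + 2*d*(-2 + 2*d) (U(d) = -3 + (d + d)*(d + (d - 2)) = -3 + (2*d)*(d + (-2 + d)) = -3 + (2*d)*(-2 + 2*d) = -3 + 2*d*(-2 + 2*d))
(T(0, -6) + U(-3))**2 = (-2 + (-3 - 4*(-3) + 4*(-3)**2))**2 = (-2 + (-3 + 12 + 4*9))**2 = (-2 + (-3 + 12 + 36))**2 = (-2 + 45)**2 = 43**2 = 1849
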